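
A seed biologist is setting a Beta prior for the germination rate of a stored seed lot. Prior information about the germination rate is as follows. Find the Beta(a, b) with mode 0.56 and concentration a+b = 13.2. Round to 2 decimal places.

a = 7.27, b = 5.93

For a,b>1 the mode is (a−1)/(a+b−2), so a = mode·(κ−2)+1 = 0.56×11.2+1 = 7.27.
And b = (1−mode)·(κ−2)+1 = 0.44×11.2+1 = 5.93.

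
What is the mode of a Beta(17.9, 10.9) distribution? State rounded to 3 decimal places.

0.631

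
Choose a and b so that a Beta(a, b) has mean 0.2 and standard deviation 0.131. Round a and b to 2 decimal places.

a = 1.66, b = 6.66

Variance = 0.131² = 0.017161. The moment-matching identity a+b = μ(1−μ)/Var − 1 gives
a+b = 0.16/0.017161 − 1 = 8.3235, so a = μ·8.3235 = 1.66 and b = (1−μ)·8.3235 = 6.66.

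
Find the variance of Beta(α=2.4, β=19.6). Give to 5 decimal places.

0.00423

α+β = 22.0 and αβ = 47.04, so Var = αβ/[(α+β)²(α+β+1)] = 47.04/11132.000 = 0.00423.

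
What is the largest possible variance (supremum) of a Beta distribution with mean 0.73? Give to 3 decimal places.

Var = μ(1−μ)/(α+β+1), which approaches μ(1−μ) as α+β → 0.
So the supremum is μ(1−μ) = 0.73×0.27 = 0.197.

0.197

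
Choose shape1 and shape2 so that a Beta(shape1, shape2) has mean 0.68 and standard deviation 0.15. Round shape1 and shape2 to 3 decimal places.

shape1 = 5.896, shape2 = 2.775

First σ² = 0.0225. Setting shape1 = μn, shape2 = (1−μ)n with n = shape1+shape2,
μ(1−μ)/(n+1) = 0.0225 ⇒ n+1 = 0.2176/0.0225 = 9.6711 ⇒ n = 8.6711.
Hence shape1 = 0.68×8.6711 = 5.896, shape2 = 0.32×8.6711 = 2.775.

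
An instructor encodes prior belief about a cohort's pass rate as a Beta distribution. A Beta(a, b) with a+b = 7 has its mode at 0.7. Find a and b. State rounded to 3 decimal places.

a = 4.500, b = 2.500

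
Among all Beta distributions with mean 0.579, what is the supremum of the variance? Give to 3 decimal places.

For fixed mean μ the Beta variance is μ(1−μ)/(α+β+1), increasing as α+β decreases.
Its least upper bound (not attained) is μ(1−μ) = 0.579·0.421 = 0.244.

0.244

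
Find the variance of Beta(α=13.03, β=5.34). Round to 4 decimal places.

Var = αβ/[(α+β)²(α+β+1)] = (13.03×5.34)/(18.37²×19.37) = 69.5802/6536.540153 = 0.0106.

0.0106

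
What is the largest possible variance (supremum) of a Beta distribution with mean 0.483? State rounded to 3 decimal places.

0.250

Var = μ(1−μ)/(α+β+1), which approaches μ(1−μ) as α+β → 0.
So the supremum is μ(1−μ) = 0.483×0.517 = 0.250.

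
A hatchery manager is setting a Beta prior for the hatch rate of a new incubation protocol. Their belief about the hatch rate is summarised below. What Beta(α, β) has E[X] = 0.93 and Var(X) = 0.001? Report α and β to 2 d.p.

α = 59.61, β = 4.49

Let s = α+β. The Beta variance is μ(1−μ)/(s+1).
So s+1 = μ(1−μ)/σ² = (0.93×0.07)/0.001 = 0.0651/0.001 = 65.1000, giving s = 64.1000.
Then α = μs = 0.93×64.1000 = 59.61 and β = (1−μ)s = 0.07×64.1000 = 4.49.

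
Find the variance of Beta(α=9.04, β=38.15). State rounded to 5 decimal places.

0.00321

μ = 9.04/47.19 = 0.191566; Var = μ(1−μ)/(α+β+1) = 0.1548685/48.19 = 0.00321.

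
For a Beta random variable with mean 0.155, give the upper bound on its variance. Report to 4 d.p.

0.1310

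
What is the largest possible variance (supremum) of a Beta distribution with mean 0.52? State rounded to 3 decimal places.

Var = μ(1−μ)/(α+β+1), which approaches μ(1−μ) as α+β → 0.
So the supremum is μ(1−μ) = 0.52×0.48 = 0.250.

0.250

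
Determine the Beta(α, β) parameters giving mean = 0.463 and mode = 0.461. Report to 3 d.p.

Let s = α+β. Mean gives α = μs = 0.463s; mode gives (α−1)/(s−2) = 0.461.
Substituting: 0.463s − 1 = 0.461(s−2) = 0.461s − 0.922, so 0.002s = 0.078 and s = 39.0000.
Then α = 0.463×39.0000 = 18.057 and β = s−α = 20.943.

α = 18.057, β = 20.943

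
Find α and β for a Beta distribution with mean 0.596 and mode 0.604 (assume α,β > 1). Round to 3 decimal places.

With s = α+β: μ = α/s and mode = (α−1)/(s−2). Eliminating α = μs,
μs − 1 = m(s−2) ⇒ s(μ−m) = 1−2m ⇒ s = -0.208/-0.008 = 26.0000.
So α = μs = 15.496, β = (1−μ)s = 10.504.

α = 15.496, β = 10.504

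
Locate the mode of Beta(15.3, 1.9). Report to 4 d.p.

The density x^(α−1)(1−x)^(β−1) is maximised at (α−1)/(α+β−2) = 14.3/15.2 = 0.9408.

0.9408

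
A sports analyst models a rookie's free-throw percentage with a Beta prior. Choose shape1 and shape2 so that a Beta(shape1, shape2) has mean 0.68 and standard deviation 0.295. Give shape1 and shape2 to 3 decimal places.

shape1 = 1.020, shape2 = 0.480

First σ² = 0.087025. Setting shape1 = μn, shape2 = (1−μ)n with n = shape1+shape2,
μ(1−μ)/(n+1) = 0.087025 ⇒ n+1 = 0.2176/0.087025 = 2.5004 ⇒ n = 1.5004.
Hence shape1 = 0.68×1.5004 = 1.020, shape2 = 0.32×1.5004 = 0.480.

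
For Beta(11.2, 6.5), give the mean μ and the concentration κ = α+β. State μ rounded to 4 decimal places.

μ = 0.6328, κ = 17.7

κ = α+β = 11.2+6.5 = 17.7; μ = α/κ = 11.2/17.7 = 0.6328.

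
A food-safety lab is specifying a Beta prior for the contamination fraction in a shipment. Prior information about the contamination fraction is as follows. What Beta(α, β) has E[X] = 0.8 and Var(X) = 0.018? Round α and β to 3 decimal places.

α = 6.311, β = 1.578

Write ν = α+β; then α = μν and Var = μ(1−μ)/(ν+1).
ν = μ(1−μ)/Var − 1 = 0.16/0.018 − 1 = 7.8889.
α = 0.8·7.8889 = 6.311, β = 0.2·7.8889 = 1.578.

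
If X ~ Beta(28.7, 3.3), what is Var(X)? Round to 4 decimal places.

Var = αβ/[(α+β)²(α+β+1)] = (28.7×3.3)/(32.0²×33.0) = 94.71/33792.000 = 0.0028.

0.0028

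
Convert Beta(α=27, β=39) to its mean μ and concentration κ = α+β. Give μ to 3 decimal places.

μ = 0.409, κ = 66

κ = α+β = 27+39 = 66; μ = α/κ = 27/66 = 0.409.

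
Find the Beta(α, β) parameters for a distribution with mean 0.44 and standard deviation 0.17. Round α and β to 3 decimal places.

σ² = 0.17² = 0.0289.
With s = α+β, Var = μ(1−μ)/(s+1), so s+1 = (0.44×0.56)/0.0289 = 8.5260 and s = 7.5260.
α = μs = 3.311, β = (1−μ)s = 4.215.

α = 3.311, β = 4.215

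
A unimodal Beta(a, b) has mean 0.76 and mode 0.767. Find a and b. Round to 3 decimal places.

a = 57.977, b = 18.309

Let s = a+b. Mean gives a = μs = 0.76s; mode gives (a−1)/(s−2) = 0.767.
Substituting: 0.76s − 1 = 0.767(s−2) = 0.767s − 1.534, so -0.007s = -0.534 and s = 76.2857.
Then a = 0.76×76.2857 = 57.977 and b = s−a = 18.309.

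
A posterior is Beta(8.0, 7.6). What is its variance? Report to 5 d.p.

Var = αβ/[(α+β)²(α+β+1)] = (8.0×7.6)/(15.6²×16.6) = 60.80/4039.776 = 0.01505.

0.01505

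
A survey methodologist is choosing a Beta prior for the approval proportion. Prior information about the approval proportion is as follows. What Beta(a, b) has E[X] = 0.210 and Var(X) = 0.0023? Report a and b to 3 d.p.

By moment matching, a+b = μ(1−μ)/σ² − 1 = (0.210·0.790)/0.0023 − 1 = 72.1304 − 1 = 71.1304.
Since a/(a+b) = μ, a = 0.210·71.1304 = 14.937 and b = 0.790·71.1304 = 56.193.

a = 14.937, b = 56.193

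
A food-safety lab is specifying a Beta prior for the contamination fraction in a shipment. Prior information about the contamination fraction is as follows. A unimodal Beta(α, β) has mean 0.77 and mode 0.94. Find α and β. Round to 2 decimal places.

α = 3.99, β = 1.19

Let s = α+β. Mean gives α = μs = 0.77s; mode gives (α−1)/(s−2) = 0.94.
Substituting: 0.77s − 1 = 0.94(s−2) = 0.94s − 1.88, so -0.17s = -0.88 and s = 5.1765.
Then α = 0.77×5.1765 = 3.99 and β = s−α = 1.19.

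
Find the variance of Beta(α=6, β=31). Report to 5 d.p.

α+β = 37 and αβ = 186, so Var = αβ/[(α+β)²(α+β+1)] = 186/52022 = 0.00358.

0.00358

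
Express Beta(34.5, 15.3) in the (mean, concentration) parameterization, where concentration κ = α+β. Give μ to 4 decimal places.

κ = α+β = 34.5+15.3 = 49.8; μ = α/κ = 34.5/49.8 = 0.6928.

μ = 0.6928, κ = 49.8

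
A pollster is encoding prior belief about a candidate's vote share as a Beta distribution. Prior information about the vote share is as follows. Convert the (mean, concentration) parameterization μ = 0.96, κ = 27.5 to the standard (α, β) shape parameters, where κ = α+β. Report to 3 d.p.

α = μκ = 0.96×27.5 = 26.400 and β = (1−μ)κ = 0.04×27.5 = 1.100.

α = 26.400, β = 1.100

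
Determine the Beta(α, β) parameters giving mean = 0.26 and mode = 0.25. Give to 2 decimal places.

Let s = α+β. Mean gives α = μs = 0.26s; mode gives (α−1)/(s−2) = 0.25.
Substituting: 0.26s − 1 = 0.25(s−2) = 0.25s − 0.50, so 0.01s = 0.50 and s = 50.0000.
Then α = 0.26×50.0000 = 13.00 and β = s−α = 37.00.

α = 13.00, β = 37.00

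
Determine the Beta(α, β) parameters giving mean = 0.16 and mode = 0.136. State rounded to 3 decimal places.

Let s = α+β. Mean gives α = μs = 0.16s; mode gives (α−1)/(s−2) = 0.136.
Substituting: 0.16s − 1 = 0.136(s−2) = 0.136s − 0.272, so 0.024s = 0.728 and s = 30.3333.
Then α = 0.16×30.3333 = 4.853 and β = s−α = 25.480.

α = 4.853, β = 25.480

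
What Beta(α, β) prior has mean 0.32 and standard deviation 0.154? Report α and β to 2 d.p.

First σ² = 0.023716. Setting α = μn, β = (1−μ)n with n = α+β,
μ(1−μ)/(n+1) = 0.023716 ⇒ n+1 = 0.2176/0.023716 = 9.1752 ⇒ n = 8.1752.
Hence α = 0.32×8.1752 = 2.62, β = 0.68×8.1752 = 5.56.

α = 2.62, β = 5.56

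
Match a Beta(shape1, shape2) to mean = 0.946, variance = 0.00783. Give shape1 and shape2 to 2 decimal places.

Write ν = shape1+shape2; then shape1 = μν and Var = μ(1−μ)/(ν+1).
ν = μ(1−μ)/Var − 1 = 0.051084/0.00783 − 1 = 5.5241.
shape1 = 0.946·5.5241 = 5.23, shape2 = 0.054·5.5241 = 0.30.

shape1 = 5.23, shape2 = 0.30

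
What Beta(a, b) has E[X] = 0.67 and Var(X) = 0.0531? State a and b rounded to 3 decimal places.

a = 2.120, b = 1.044

Write ν = a+b; then a = μν and Var = μ(1−μ)/(ν+1).
ν = μ(1−μ)/Var − 1 = 0.2211/0.0531 − 1 = 3.1638.
a = 0.67·3.1638 = 2.120, b = 0.33·3.1638 = 1.044.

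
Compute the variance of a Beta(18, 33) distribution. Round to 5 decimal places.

Var = αβ/[(α+β)²(α+β+1)] = (18×33)/(51²×52) = 594/135252 = 0.00439.

0.00439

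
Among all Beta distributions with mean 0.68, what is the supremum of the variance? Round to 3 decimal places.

For fixed mean μ the Beta variance is μ(1−μ)/(α+β+1), increasing as α+β decreases.
Its least upper bound (not attained) is μ(1−μ) = 0.68·0.32 = 0.218.

0.218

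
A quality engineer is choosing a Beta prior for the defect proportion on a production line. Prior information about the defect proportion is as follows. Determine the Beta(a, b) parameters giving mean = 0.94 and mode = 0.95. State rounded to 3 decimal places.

a = 84.600, b = 5.400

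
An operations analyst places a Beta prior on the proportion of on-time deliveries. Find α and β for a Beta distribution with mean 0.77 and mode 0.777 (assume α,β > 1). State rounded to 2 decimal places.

With s = α+β: μ = α/s and mode = (α−1)/(s−2). Eliminating α = μs,
μs − 1 = m(s−2) ⇒ s(μ−m) = 1−2m ⇒ s = -0.554/-0.007 = 79.1429.
So α = μs = 60.94, β = (1−μ)s = 18.20.

α = 60.94, β = 18.20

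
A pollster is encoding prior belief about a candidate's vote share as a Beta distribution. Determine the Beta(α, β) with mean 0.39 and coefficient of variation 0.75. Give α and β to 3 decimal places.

α = 0.694, β = 1.086

σ = CV·μ = 0.75×0.39 = 0.29250, so σ² = 0.085556.
s+1 = μ(1−μ)/σ² = 0.2379/0.085556 = 2.7806, so s = α+β = 1.7806.
α = μs = 0.694, β = (1−μ)s = 1.086.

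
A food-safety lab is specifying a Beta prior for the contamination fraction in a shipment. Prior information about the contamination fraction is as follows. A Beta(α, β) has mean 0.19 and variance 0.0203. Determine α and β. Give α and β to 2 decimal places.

α = 1.25, β = 5.33

By moment matching, α+β = μ(1−μ)/σ² − 1 = (0.19·0.81)/0.0203 − 1 = 7.5813 − 1 = 6.5813.
Since α/(α+β) = μ, α = 0.19·6.5813 = 1.25 and β = 0.81·6.5813 = 5.33.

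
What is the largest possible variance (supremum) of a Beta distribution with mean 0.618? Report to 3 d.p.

Var = μ(1−μ)/(α+β+1), which approaches μ(1−μ) as α+β → 0.
So the supremum is μ(1−μ) = 0.618×0.382 = 0.236.

0.236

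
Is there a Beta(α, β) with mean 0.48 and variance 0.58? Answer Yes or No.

The Beta variance bound is σ² < μ(1−μ).
Here μ(1−μ) = 0.48×0.52 = 0.2496, and 0.58 ≥ 0.2496.

No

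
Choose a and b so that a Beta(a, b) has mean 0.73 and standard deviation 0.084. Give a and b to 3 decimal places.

Variance = 0.084² = 0.007056. The moment-matching identity a+b = μ(1−μ)/Var − 1 gives
a+b = 0.1971/0.007056 − 1 = 26.9337, so a = μ·26.9337 = 19.662 and b = (1−μ)·26.9337 = 7.272.

a = 19.662, b = 7.272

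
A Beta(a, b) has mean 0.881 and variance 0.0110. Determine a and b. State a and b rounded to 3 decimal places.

Let s = a+b. The Beta variance is μ(1−μ)/(s+1).
So s+1 = μ(1−μ)/σ² = (0.881×0.119)/0.0110 = 0.104839/0.0110 = 9.5308, giving s = 8.5308.
Then a = μs = 0.881×8.5308 = 7.516 and b = (1−μ)s = 0.119×8.5308 = 1.015.

a = 7.516, b = 1.015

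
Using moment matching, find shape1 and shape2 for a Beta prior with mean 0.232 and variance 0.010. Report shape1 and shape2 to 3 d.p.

shape1 = 3.902, shape2 = 12.916

Let s = shape1+shape2. The Beta variance is μ(1−μ)/(s+1).
So s+1 = μ(1−μ)/σ² = (0.232×0.768)/0.010 = 0.178176/0.010 = 17.8176, giving s = 16.8176.
Then shape1 = μs = 0.232×16.8176 = 3.902 and shape2 = (1−μ)s = 0.768×16.8176 = 12.916.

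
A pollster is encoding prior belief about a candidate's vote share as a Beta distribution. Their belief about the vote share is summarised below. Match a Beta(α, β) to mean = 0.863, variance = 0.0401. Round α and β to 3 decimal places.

By moment matching, α+β = μ(1−μ)/σ² − 1 = (0.863·0.137)/0.0401 − 1 = 2.9484 − 1 = 1.9484.
Since α/(α+β) = μ, α = 0.863·1.9484 = 1.681 and β = 0.137·1.9484 = 0.267.

α = 1.681, β = 0.267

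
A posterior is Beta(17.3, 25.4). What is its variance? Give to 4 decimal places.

Var = αβ/[(α+β)²(α+β+1)] = (17.3×25.4)/(42.7²×43.7) = 439.42/79677.773 = 0.0055.

0.0055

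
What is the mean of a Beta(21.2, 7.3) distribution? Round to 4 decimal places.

0.7439

E[X] = α/(α+β) = 21.2/28.5 = 0.7439.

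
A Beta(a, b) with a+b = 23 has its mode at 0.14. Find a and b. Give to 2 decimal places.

Mode = (a−1)/(κ−2) with κ = a+b, so a−1 = 0.14·21 = 2.94.
a = 3.94; b = κ − a = 19.06.

a = 3.94, b = 19.06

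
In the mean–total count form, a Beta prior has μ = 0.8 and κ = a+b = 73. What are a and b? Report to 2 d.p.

a = 58.40, b = 14.60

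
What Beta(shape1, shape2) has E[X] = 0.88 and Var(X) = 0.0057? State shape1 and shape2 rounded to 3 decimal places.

Let s = shape1+shape2. The Beta variance is μ(1−μ)/(s+1).
So s+1 = μ(1−μ)/σ² = (0.88×0.12)/0.0057 = 0.1056/0.0057 = 18.5263, giving s = 17.5263.
Then shape1 = μs = 0.88×17.5263 = 15.423 and shape2 = (1−μ)s = 0.12×17.5263 = 2.103.

shape1 = 15.423, shape2 = 2.103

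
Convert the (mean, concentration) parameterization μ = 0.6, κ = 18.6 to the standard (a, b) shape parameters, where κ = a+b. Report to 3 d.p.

Split κ in proportion μ : (1−μ): a = 0.6·18.6 = 11.160, b = 18.6 − 11.160 = 7.440.

a = 11.160, b = 7.440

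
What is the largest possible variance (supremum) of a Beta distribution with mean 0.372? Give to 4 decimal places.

Var = μ(1−μ)/(α+β+1), which approaches μ(1−μ) as α+β → 0.
So the supremum is μ(1−μ) = 0.372×0.628 = 0.2336.

0.2336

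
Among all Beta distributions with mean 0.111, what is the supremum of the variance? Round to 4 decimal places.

0.0987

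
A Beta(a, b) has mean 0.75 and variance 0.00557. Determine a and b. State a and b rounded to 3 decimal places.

Let s = a+b. The Beta variance is μ(1−μ)/(s+1).
So s+1 = μ(1−μ)/σ² = (0.75×0.25)/0.00557 = 0.1875/0.00557 = 33.6625, giving s = 32.6625.
Then a = μs = 0.75×32.6625 = 24.497 and b = (1−μ)s = 0.25×32.6625 = 8.166.

a = 24.497, b = 8.166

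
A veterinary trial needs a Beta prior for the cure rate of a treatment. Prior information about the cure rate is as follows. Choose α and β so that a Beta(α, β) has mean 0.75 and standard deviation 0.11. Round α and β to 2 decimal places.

α = 10.87, β = 3.62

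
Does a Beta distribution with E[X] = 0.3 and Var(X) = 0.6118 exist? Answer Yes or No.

For any Beta, Var(X) < E[X]·(1−E[X]).
Here μ(1−μ) = 0.3×0.7 = 0.21, and 0.6118 ≥ 0.21.

No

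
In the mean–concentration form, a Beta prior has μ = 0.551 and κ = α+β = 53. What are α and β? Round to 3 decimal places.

α = 29.203, β = 23.797

α = μκ = 0.551×53 = 29.203 and β = (1−μ)κ = 0.449×53 = 23.797.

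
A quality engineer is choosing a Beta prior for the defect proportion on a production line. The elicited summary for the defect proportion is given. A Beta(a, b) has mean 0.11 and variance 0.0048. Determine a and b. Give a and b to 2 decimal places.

Let s = a+b. The Beta variance is μ(1−μ)/(s+1).
So s+1 = μ(1−μ)/σ² = (0.11×0.89)/0.0048 = 0.0979/0.0048 = 20.3958, giving s = 19.3958.
Then a = μs = 0.11×19.3958 = 2.13 and b = (1−μ)s = 0.89×19.3958 = 17.26.

a = 2.13, b = 17.26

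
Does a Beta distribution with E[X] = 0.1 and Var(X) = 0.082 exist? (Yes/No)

Yes

A Beta with mean μ has variance μ(1−μ)/(α+β+1) < μ(1−μ).
Here μ(1−μ) = 0.1×0.9 = 0.09, and 0.082 < 0.09.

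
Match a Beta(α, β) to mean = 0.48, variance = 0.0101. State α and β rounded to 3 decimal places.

Write ν = α+β; then α = μν and Var = μ(1−μ)/(ν+1).
ν = μ(1−μ)/Var − 1 = 0.2496/0.0101 − 1 = 23.7129.
α = 0.48·23.7129 = 11.382, β = 0.52·23.7129 = 12.331.

α = 11.382, β = 12.331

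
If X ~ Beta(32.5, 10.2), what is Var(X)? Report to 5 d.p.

0.00416

μ = 32.5/42.7 = 0.761124; Var = μ(1−μ)/(α+β+1) = 0.1818142/43.7 = 0.00416.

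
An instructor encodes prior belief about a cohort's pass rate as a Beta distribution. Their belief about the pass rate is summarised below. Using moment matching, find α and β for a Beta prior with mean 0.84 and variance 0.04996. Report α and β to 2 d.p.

α = 1.42, β = 0.27

Let s = α+β. The Beta variance is μ(1−μ)/(s+1).
So s+1 = μ(1−μ)/σ² = (0.84×0.16)/0.04996 = 0.1344/0.04996 = 2.6902, giving s = 1.6902.
Then α = μs = 0.84×1.6902 = 1.42 and β = (1−μ)s = 0.16×1.6902 = 0.27.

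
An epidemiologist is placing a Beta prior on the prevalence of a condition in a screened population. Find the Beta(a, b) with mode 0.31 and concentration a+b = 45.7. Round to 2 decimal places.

Mode = (a−1)/(κ−2) with κ = a+b, so a−1 = 0.31·43.7 = 13.55.
a = 14.55; b = κ − a = 31.15.

a = 14.55, b = 31.15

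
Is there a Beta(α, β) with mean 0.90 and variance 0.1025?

No

For any Beta, Var(X) < E[X]·(1−E[X]).
Here μ(1−μ) = 0.90×0.10 = 0.0900, and 0.1025 ≥ 0.0900.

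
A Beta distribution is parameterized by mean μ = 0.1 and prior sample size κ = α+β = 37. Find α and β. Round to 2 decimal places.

α = 3.70, β = 33.30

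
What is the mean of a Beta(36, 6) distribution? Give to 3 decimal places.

The Beta mean is α/(α+β) = 36/(36+6) = 0.857.

0.857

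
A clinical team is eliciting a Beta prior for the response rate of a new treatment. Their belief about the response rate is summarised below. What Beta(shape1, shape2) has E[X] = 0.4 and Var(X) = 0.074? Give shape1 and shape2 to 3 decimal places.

shape1 = 0.897, shape2 = 1.346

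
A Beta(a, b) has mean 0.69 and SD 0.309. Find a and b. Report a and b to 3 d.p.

σ² = 0.309² = 0.095481.
With s = a+b, Var = μ(1−μ)/(s+1), so s+1 = (0.69×0.31)/0.095481 = 2.2402 and s = 1.2402.
a = μs = 0.856, b = (1−μ)s = 0.384.

a = 0.856, b = 0.384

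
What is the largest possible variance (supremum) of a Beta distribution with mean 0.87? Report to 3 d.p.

Var = μ(1−μ)/(α+β+1), which approaches μ(1−μ) as α+β → 0.
So the supremum is μ(1−μ) = 0.87×0.13 = 0.113.

0.113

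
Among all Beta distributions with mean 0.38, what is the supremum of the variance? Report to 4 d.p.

For fixed mean μ the Beta variance is μ(1−μ)/(α+β+1), increasing as α+β decreases.
Its least upper bound (not attained) is μ(1−μ) = 0.38·0.62 = 0.2356.

0.2356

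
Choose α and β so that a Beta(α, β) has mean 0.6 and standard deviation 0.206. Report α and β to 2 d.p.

Variance = 0.206² = 0.042436. The moment-matching identity α+β = μ(1−μ)/Var − 1 gives
α+β = 0.24/0.042436 − 1 = 4.6556, so α = μ·4.6556 = 2.79 and β = (1−μ)·4.6556 = 1.86.

α = 2.79, β = 1.86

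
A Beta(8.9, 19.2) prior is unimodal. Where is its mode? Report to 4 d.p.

The density x^(α−1)(1−x)^(β−1) is maximised at (α−1)/(α+β−2) = 7.9/26.1 = 0.3027.

0.3027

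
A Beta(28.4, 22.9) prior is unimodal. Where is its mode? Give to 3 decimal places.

0.556

With α,β > 1, mode = (α−1)/(α+β−2) = 27.4/49.3 = 0.556.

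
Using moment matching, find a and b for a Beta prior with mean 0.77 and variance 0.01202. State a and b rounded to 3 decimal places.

Write ν = a+b; then a = μν and Var = μ(1−μ)/(ν+1).
ν = μ(1−μ)/Var − 1 = 0.1771/0.01202 − 1 = 13.7338.
a = 0.77·13.7338 = 10.575, b = 0.23·13.7338 = 3.159.

a = 10.575, b = 3.159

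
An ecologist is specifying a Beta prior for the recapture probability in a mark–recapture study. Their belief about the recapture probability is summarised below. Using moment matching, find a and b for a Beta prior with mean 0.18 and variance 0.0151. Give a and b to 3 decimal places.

a = 1.579, b = 7.195

By moment matching, a+b = μ(1−μ)/σ² − 1 = (0.18·0.82)/0.0151 − 1 = 9.7748 − 1 = 8.7748.
Since a/(a+b) = μ, a = 0.18·8.7748 = 1.579 and b = 0.82·8.7748 = 7.195.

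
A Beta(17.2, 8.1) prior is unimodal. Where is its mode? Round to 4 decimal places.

0.6953

The density x^(α−1)(1−x)^(β−1) is maximised at (α−1)/(α+β−2) = 16.2/23.3 = 0.6953.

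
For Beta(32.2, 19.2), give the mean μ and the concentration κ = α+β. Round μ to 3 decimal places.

κ = α+β = 32.2+19.2 = 51.4; μ = α/κ = 32.2/51.4 = 0.626.

μ = 0.626, κ = 51.4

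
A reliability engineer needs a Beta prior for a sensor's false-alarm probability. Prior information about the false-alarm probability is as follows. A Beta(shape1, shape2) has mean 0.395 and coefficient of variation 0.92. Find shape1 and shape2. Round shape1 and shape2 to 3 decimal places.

shape1 = 0.320, shape2 = 0.490

Var = (CV·μ)² = (0.92×0.395)² = 0.132060.
shape1+shape2 = μ(1−μ)/Var − 1 = 0.238975/0.132060 − 1 = 0.8096.
Thus shape1 = 0.395·0.8096 = 0.320 and shape2 = 0.605·0.8096 = 0.490.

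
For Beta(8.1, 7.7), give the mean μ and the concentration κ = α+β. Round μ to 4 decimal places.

κ = α+β = 8.1+7.7 = 15.8; μ = α/κ = 8.1/15.8 = 0.5127.

μ = 0.5127, κ = 15.8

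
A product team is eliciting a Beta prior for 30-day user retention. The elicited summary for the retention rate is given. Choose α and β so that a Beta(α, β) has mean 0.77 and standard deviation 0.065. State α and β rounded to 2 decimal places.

α = 31.51, β = 9.41

Variance = 0.065² = 0.004225. The moment-matching identity α+β = μ(1−μ)/Var − 1 gives
α+β = 0.1771/0.004225 − 1 = 40.9172, so α = μ·40.9172 = 31.51 and β = (1−μ)·40.9172 = 9.41.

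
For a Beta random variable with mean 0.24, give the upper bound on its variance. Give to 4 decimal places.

0.1824

Var = μ(1−μ)/(α+β+1), which approaches μ(1−μ) as α+β → 0.
So the supremum is μ(1−μ) = 0.24×0.76 = 0.1824.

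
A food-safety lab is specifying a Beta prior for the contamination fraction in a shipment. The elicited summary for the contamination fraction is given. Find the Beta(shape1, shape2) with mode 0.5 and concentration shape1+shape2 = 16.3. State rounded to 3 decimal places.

shape1 = 8.150, shape2 = 8.150

Since the density peak of Beta(shape1,shape2) is at (shape1−1)/(shape1+shape2−2),
shape1 = 1 + 0.5(16.3−2) = 8.150 and shape2 = 16.3 − 8.150 = 8.150.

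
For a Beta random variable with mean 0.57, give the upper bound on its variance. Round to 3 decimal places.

0.245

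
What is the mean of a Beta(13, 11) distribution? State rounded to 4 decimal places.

E[X] = α/(α+β) = 13/24 = 0.5417.

0.5417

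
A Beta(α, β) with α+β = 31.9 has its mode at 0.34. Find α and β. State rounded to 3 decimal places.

Since the density peak of Beta(α,β) is at (α−1)/(α+β−2),
α = 1 + 0.34(31.9−2) = 11.166 and β = 31.9 − 11.166 = 20.734.

α = 11.166, β = 20.734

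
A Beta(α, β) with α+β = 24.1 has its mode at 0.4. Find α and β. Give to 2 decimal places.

α = 9.84, β = 14.26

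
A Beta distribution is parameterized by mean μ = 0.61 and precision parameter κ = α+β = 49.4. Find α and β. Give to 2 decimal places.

α = 30.13, β = 19.27

Split κ in proportion μ : (1−μ): α = 0.61·49.4 = 30.13, β = 49.4 − 30.13 = 19.27.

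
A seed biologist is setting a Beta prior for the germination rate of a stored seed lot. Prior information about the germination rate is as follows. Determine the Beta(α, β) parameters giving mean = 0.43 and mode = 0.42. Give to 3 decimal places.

α = 6.880, β = 9.120

With s = α+β: μ = α/s and mode = (α−1)/(s−2). Eliminating α = μs,
μs − 1 = m(s−2) ⇒ s(μ−m) = 1−2m ⇒ s = 0.16/0.01 = 16.0000.
So α = μs = 6.880, β = (1−μ)s = 9.120.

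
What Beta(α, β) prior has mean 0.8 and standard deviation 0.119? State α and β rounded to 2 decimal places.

α = 8.24, β = 2.06

σ² = 0.119² = 0.014161.
With s = α+β, Var = μ(1−μ)/(s+1), so s+1 = (0.8×0.2)/0.014161 = 11.2986 and s = 10.2986.
α = μs = 8.24, β = (1−μ)s = 2.06.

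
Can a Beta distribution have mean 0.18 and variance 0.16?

A Beta with mean μ has variance μ(1−μ)/(α+β+1) < μ(1−μ).
Here μ(1−μ) = 0.18×0.82 = 0.1476, and 0.16 ≥ 0.1476.

No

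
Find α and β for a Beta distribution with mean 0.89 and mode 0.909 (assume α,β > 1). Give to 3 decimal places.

α = 38.317, β = 4.736

Let s = α+β. Mean gives α = μs = 0.89s; mode gives (α−1)/(s−2) = 0.909.
Substituting: 0.89s − 1 = 0.909(s−2) = 0.909s − 1.818, so -0.019s = -0.818 and s = 43.0526.
Then α = 0.89×43.0526 = 38.317 and β = s−α = 4.736.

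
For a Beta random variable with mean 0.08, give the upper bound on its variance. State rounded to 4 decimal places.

For fixed mean μ the Beta variance is μ(1−μ)/(α+β+1), increasing as α+β decreases.
Its least upper bound (not attained) is μ(1−μ) = 0.08·0.92 = 0.0736.

0.0736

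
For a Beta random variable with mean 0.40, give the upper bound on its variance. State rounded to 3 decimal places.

0.240

Var = μ(1−μ)/(α+β+1), which approaches μ(1−μ) as α+β → 0.
So the supremum is μ(1−μ) = 0.40×0.60 = 0.240.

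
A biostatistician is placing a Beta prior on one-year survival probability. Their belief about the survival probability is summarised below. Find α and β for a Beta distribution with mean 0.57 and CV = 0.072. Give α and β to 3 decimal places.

α = 82.378, β = 62.144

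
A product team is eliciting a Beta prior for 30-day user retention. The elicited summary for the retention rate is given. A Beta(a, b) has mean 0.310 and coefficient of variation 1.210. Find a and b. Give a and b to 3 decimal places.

σ = CV·μ = 1.210×0.310 = 0.37510, so σ² = 0.140700.
s+1 = μ(1−μ)/σ² = 0.213900/0.140700 = 1.5203, so s = a+b = 0.5203.
a = μs = 0.161, b = (1−μ)s = 0.359.

a = 0.161, b = 0.359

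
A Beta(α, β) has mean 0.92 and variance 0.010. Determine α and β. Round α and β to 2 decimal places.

α = 5.85, β = 0.51

Write ν = α+β; then α = μν and Var = μ(1−μ)/(ν+1).
ν = μ(1−μ)/Var − 1 = 0.0736/0.010 − 1 = 6.3600.
α = 0.92·6.3600 = 5.85, β = 0.08·6.3600 = 0.51.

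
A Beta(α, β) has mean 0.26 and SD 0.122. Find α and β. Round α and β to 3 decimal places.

α = 3.101, β = 8.826

σ² = 0.122² = 0.014884.
With s = α+β, Var = μ(1−μ)/(s+1), so s+1 = (0.26×0.74)/0.014884 = 12.9266 and s = 11.9266.
α = μs = 3.101, β = (1−μ)s = 8.826.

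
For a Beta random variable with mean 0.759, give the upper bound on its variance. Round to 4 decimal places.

Var = μ(1−μ)/(α+β+1), which approaches μ(1−μ) as α+β → 0.
So the supremum is μ(1−μ) = 0.759×0.241 = 0.1829.

0.1829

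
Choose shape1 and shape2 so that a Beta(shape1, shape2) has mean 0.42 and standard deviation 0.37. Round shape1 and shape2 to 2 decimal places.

shape1 = 0.33, shape2 = 0.45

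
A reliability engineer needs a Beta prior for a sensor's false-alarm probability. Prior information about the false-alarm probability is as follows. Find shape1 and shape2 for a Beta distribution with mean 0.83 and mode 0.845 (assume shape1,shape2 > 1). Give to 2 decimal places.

With s = shape1+shape2: μ = shape1/s and mode = (shape1−1)/(s−2). Eliminating shape1 = μs,
μs − 1 = m(s−2) ⇒ s(μ−m) = 1−2m ⇒ s = -0.690/-0.015 = 46.0000.
So shape1 = μs = 38.18, shape2 = (1−μ)s = 7.82.

shape1 = 38.18, shape2 = 7.82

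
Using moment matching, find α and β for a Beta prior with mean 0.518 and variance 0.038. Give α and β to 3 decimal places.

Write ν = α+β; then α = μν and Var = μ(1−μ)/(ν+1).
ν = μ(1−μ)/Var − 1 = 0.249676/0.038 − 1 = 5.5704.
α = 0.518·5.5704 = 2.885, β = 0.482·5.5704 = 2.685.

α = 2.885, β = 2.685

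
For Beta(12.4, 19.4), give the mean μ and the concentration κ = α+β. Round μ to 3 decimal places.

μ = 0.390, κ = 31.8

κ = α+β = 12.4+19.4 = 31.8; μ = α/κ = 12.4/31.8 = 0.390.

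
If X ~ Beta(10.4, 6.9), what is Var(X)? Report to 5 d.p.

Var = αβ/[(α+β)²(α+β+1)] = (10.4×6.9)/(17.3²×18.3) = 71.76/5477.007 = 0.01310.

0.01310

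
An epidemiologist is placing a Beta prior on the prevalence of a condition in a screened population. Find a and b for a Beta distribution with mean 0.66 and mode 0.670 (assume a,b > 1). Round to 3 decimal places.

Let s = a+b. Mean gives a = μs = 0.66s; mode gives (a−1)/(s−2) = 0.670.
Substituting: 0.66s − 1 = 0.670(s−2) = 0.670s − 1.340, so -0.010s = -0.340 and s = 34.0000.
Then a = 0.66×34.0000 = 22.440 and b = s−a = 11.560.

a = 22.440, b = 11.560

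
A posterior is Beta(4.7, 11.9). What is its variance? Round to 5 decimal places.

0.01153

μ = 4.7/16.6 = 0.283133; Var = μ(1−μ)/(α+β+1) = 0.2029685/17.6 = 0.01153.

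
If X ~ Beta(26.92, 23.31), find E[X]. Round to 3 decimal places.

0.536

E[X] = α/(α+β) = 26.92/50.23 = 0.536.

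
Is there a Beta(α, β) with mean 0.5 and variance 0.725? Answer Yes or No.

No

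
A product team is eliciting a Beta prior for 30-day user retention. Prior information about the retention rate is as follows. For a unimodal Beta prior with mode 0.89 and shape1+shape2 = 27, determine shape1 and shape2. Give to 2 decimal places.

shape1 = 23.25, shape2 = 3.75

For shape1,shape2>1 the mode is (shape1−1)/(shape1+shape2−2), so shape1 = mode·(κ−2)+1 = 0.89×25+1 = 23.25.
And shape2 = (1−mode)·(κ−2)+1 = 0.11×25+1 = 3.75.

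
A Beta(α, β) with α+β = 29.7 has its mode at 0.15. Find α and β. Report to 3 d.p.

α = 5.155, β = 24.545

For α,β>1 the mode is (α−1)/(α+β−2), so α = mode·(κ−2)+1 = 0.15×27.7+1 = 5.155.
And β = (1−mode)·(κ−2)+1 = 0.85×27.7+1 = 24.545.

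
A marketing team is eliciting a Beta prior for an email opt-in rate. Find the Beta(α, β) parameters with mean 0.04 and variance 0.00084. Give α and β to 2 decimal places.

α = 1.79, β = 42.93

Write ν = α+β; then α = μν and Var = μ(1−μ)/(ν+1).
ν = μ(1−μ)/Var − 1 = 0.0384/0.00084 − 1 = 44.7143.
α = 0.04·44.7143 = 1.79, β = 0.96·44.7143 = 42.93.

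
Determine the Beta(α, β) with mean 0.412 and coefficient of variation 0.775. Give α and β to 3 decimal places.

α = 0.567, β = 0.809

Var = (CV·μ)² = (0.775×0.412)² = 0.101952.
α+β = μ(1−μ)/Var − 1 = 0.242256/0.101952 − 1 = 1.3762.
Thus α = 0.412·1.3762 = 0.567 and β = 0.588·1.3762 = 0.809.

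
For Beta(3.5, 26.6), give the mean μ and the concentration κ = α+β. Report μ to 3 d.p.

κ = α+β = 3.5+26.6 = 30.1; μ = α/κ = 3.5/30.1 = 0.116.

μ = 0.116, κ = 30.1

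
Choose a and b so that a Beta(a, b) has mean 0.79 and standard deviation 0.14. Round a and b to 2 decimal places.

Variance = 0.14² = 0.0196. The moment-matching identity a+b = μ(1−μ)/Var − 1 gives
a+b = 0.1659/0.0196 − 1 = 7.4643, so a = μ·7.4643 = 5.90 and b = (1−μ)·7.4643 = 1.57.

a = 5.90, b = 1.57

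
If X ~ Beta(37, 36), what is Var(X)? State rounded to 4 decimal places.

0.0034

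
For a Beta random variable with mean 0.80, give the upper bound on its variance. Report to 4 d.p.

For fixed mean μ the Beta variance is μ(1−μ)/(α+β+1), increasing as α+β decreases.
Its least upper bound (not attained) is μ(1−μ) = 0.80·0.20 = 0.1600.

0.1600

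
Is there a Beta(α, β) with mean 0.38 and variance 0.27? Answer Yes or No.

For any Beta, Var(X) < E[X]·(1−E[X]).
Here μ(1−μ) = 0.38×0.62 = 0.2356, and 0.27 ≥ 0.2356.

No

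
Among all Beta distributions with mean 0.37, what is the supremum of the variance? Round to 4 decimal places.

0.2331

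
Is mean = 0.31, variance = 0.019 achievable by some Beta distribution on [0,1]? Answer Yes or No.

For any Beta, Var(X) < E[X]·(1−E[X]).
Here μ(1−μ) = 0.31×0.69 = 0.2139, and 0.019 < 0.2139.

Yes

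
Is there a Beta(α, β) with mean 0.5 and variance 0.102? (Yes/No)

Yes

For any Beta, Var(X) < E[X]·(1−E[X]).
Here μ(1−μ) = 0.5×0.5 = 0.25, and 0.102 < 0.25.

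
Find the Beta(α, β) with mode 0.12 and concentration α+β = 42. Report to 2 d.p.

For α,β>1 the mode is (α−1)/(α+β−2), so α = mode·(κ−2)+1 = 0.12×40+1 = 5.80.
And β = (1−mode)·(κ−2)+1 = 0.88×40+1 = 36.20.

α = 5.80, β = 36.20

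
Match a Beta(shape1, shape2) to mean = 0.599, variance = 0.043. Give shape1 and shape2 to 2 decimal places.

By moment matching, shape1+shape2 = μ(1−μ)/σ² − 1 = (0.599·0.401)/0.043 − 1 = 5.5860 − 1 = 4.5860.
Since shape1/(shape1+shape2) = μ, shape1 = 0.599·4.5860 = 2.75 and shape2 = 0.401·4.5860 = 1.84.

shape1 = 2.75, shape2 = 1.84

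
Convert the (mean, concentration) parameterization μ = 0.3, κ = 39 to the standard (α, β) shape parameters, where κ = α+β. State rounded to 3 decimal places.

α = 11.700, β = 27.300

Split κ in proportion μ : (1−μ): α = 0.3·39 = 11.700, β = 39 − 11.700 = 27.300.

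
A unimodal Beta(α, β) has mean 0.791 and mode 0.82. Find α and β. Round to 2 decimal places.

α = 17.46, β = 4.61

Let s = α+β. Mean gives α = μs = 0.791s; mode gives (α−1)/(s−2) = 0.82.
Substituting: 0.791s − 1 = 0.82(s−2) = 0.82s − 1.64, so -0.029s = -0.64 and s = 22.0690.
Then α = 0.791×22.0690 = 17.46 and β = s−α = 4.61.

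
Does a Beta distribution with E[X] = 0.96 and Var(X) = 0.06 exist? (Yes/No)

No

For any Beta, Var(X) < E[X]·(1−E[X]).
Here μ(1−μ) = 0.96×0.04 = 0.0384, and 0.06 ≥ 0.0384.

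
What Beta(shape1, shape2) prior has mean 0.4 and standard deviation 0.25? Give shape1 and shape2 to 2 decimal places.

shape1 = 1.14, shape2 = 1.70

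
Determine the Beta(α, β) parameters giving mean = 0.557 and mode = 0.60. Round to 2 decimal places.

α = 2.59, β = 2.06

Let s = α+β. Mean gives α = μs = 0.557s; mode gives (α−1)/(s−2) = 0.60.
Substituting: 0.557s − 1 = 0.60(s−2) = 0.60s − 1.20, so -0.043s = -0.20 and s = 4.6512.
Then α = 0.557×4.6512 = 2.59 and β = s−α = 2.06.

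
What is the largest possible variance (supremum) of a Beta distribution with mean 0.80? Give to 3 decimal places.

Var = μ(1−μ)/(α+β+1), which approaches μ(1−μ) as α+β → 0.
So the supremum is μ(1−μ) = 0.80×0.20 = 0.160.

0.160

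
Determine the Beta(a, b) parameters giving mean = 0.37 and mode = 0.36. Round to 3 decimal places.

With s = a+b: μ = a/s and mode = (a−1)/(s−2). Eliminating a = μs,
μs − 1 = m(s−2) ⇒ s(μ−m) = 1−2m ⇒ s = 0.28/0.01 = 28.0000.
So a = μs = 10.360, b = (1−μ)s = 17.640.

a = 10.360, b = 17.640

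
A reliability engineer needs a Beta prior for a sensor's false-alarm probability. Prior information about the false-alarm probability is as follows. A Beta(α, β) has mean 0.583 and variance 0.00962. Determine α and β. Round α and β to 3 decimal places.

α = 14.150, β = 10.121

By moment matching, α+β = μ(1−μ)/σ² − 1 = (0.583·0.417)/0.00962 − 1 = 25.2714 − 1 = 24.2714.
Since α/(α+β) = μ, α = 0.583·24.2714 = 14.150 and β = 0.417·24.2714 = 10.121.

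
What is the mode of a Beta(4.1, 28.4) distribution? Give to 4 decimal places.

0.1016

The density x^(α−1)(1−x)^(β−1) is maximised at (α−1)/(α+β−2) = 3.1/30.5 = 0.1016.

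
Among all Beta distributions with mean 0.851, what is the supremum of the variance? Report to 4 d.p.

0.1268

For fixed mean μ the Beta variance is μ(1−μ)/(α+β+1), increasing as α+β decreases.
Its least upper bound (not attained) is μ(1−μ) = 0.851·0.149 = 0.1268.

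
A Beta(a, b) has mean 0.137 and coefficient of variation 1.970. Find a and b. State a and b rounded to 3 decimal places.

a = 0.085, b = 0.538

σ = CV·μ = 1.970×0.137 = 0.26989, so σ² = 0.072841.
s+1 = μ(1−μ)/σ² = 0.118231/0.072841 = 1.6231, so s = a+b = 0.6231.
a = μs = 0.085, b = (1−μ)s = 0.538.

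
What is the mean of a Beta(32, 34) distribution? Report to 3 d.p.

0.485

E[X] = α/(α+β) = 32/66 = 0.485.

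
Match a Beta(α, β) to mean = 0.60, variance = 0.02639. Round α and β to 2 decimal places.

Let s = α+β. The Beta variance is μ(1−μ)/(s+1).
So s+1 = μ(1−μ)/σ² = (0.60×0.40)/0.02639 = 0.2400/0.02639 = 9.0944, giving s = 8.0944.
Then α = μs = 0.60×8.0944 = 4.86 and β = (1−μ)s = 0.40×8.0944 = 3.24.

α = 4.86, β = 3.24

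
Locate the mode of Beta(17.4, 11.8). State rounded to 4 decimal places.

0.6029

The density x^(α−1)(1−x)^(β−1) is maximised at (α−1)/(α+β−2) = 16.4/27.2 = 0.6029.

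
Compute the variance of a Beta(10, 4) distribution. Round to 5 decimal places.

Var = αβ/[(α+β)²(α+β+1)] = (10×4)/(14²×15) = 40/2940 = 0.01361.

0.01361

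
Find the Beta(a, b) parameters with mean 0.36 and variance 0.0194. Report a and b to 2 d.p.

a = 3.92, b = 6.96

Write ν = a+b; then a = μν and Var = μ(1−μ)/(ν+1).
ν = μ(1−μ)/Var − 1 = 0.2304/0.0194 − 1 = 10.8763.
a = 0.36·10.8763 = 3.92, b = 0.64·10.8763 = 6.96.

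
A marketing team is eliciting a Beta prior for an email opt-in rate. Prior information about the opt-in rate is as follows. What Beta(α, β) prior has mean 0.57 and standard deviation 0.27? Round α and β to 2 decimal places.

α = 1.35, β = 1.02

First σ² = 0.0729. Setting α = μn, β = (1−μ)n with n = α+β,
μ(1−μ)/(n+1) = 0.0729 ⇒ n+1 = 0.2451/0.0729 = 3.3621 ⇒ n = 2.3621.
Hence α = 0.57×2.3621 = 1.35, β = 0.43×2.3621 = 1.02.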